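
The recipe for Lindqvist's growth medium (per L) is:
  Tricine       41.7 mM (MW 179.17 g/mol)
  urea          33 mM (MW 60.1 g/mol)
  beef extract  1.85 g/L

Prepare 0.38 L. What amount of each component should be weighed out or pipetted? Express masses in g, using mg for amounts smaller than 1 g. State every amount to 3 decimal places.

Working volume: 0.38 L.
Tricine: 41.7 mmol/L × 179.17 g/mol × 0.38 L ÷ 1000 = 2.839 g
urea: 33 mmol/L × 60.1 mg/mmol × 0.38 L = 753.654 mg
beef extract: 1.85 g/L × 0.38 L = 0.703 g = 703.000 mg

Tricine 2.839 g; urea 753.654 mg; beef extract 703.000 mg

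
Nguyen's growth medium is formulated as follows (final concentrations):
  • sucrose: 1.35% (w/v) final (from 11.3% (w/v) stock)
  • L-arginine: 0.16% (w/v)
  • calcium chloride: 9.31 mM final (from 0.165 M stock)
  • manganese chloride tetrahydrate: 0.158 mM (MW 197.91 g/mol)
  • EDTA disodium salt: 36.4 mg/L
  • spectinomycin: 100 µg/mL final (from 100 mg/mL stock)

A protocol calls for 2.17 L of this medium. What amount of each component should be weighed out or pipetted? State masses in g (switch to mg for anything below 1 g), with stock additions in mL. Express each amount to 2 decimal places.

sucrose 259.25 mL; L-arginine 3.47 g; calcium chloride 122.44 mL; manganese chloride tetrahydrate 67.86 mg; EDTA disodium salt 78.99 mg; spectinomycin 2.17 mL

Working volume: 2.17 L.
sucrose: V = C2·V2/C1 = 1.35% ÷ 11.3% × 2170 mL = 259.25 mL
L-arginine: 0.16 g per 100 mL × 2170 mL ÷ 100 = 3.47 g
calcium chloride: C1V1 = C2V2 → 9.31 mM × 2170 mL ÷ 165 mM = 122.44 mL
manganese chloride tetrahydrate: 0.158 mmol/L × 197.91 mg/mmol × 2.17 L = 67.86 mg
EDTA disodium salt: 36.4 mg/L × 2.17 L = 78.99 mg
spectinomycin: dilute stock: 100 µg/mL × 2170 mL ÷ 100000 µg/mL = 2.17 mL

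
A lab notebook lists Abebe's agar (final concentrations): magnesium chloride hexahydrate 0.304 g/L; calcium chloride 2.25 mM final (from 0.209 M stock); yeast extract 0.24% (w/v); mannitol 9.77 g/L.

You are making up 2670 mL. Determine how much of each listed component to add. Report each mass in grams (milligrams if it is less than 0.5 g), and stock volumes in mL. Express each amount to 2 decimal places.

magnesium chloride hexahydrate 0.81 g; calcium chloride 28.74 mL; yeast extract 6.41 g; mannitol 26.09 g

Scale factor relative to 1 L: 2.67.
magnesium chloride hexahydrate: 0.304 g/L × 2.67 L = 0.81 g
calcium chloride: dilute stock: 2.25 mM × 2670 mL ÷ 209 mM = 28.74 mL
yeast extract: 0.24 g per 100 mL × 2670 mL ÷ 100 = 6.41 g
mannitol: 9.77 g/L × 2.67 L = 26.09 g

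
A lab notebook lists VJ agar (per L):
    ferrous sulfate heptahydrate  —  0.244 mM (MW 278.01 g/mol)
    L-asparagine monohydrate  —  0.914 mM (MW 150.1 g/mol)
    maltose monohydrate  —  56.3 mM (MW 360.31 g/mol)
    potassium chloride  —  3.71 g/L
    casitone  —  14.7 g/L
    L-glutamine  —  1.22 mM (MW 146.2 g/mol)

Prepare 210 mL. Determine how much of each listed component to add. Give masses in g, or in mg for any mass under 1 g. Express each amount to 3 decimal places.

ferrous sulfate heptahydrate 14.245 mg; L-asparagine monohydrate 28.810 mg; maltose monohydrate 4.260 g; potassium chloride 779.100 mg; casitone 3.087 g; L-glutamine 37.456 mg

Working volume: 210 mL = 0.21 L.
ferrous sulfate heptahydrate: 0.244 mmol/L × 278.01 mg/mmol × 0.21 L = 14.245 mg
L-asparagine monohydrate: 0.914 mmol/L × 150.1 mg/mmol × 0.21 L = 28.810 mg
maltose monohydrate: 56.3 mmol/L × 360.31 g/mol × 0.21 L ÷ 1000 = 4.260 g
potassium chloride: 3.71 g/L × 0.21 L = 0.7791 g = 779.100 mg
casitone: 14.7 g/L × 0.21 L = 3.087 g
L-glutamine: 1.22 mmol/L × 146.2 mg/mmol × 0.21 L = 37.456 mg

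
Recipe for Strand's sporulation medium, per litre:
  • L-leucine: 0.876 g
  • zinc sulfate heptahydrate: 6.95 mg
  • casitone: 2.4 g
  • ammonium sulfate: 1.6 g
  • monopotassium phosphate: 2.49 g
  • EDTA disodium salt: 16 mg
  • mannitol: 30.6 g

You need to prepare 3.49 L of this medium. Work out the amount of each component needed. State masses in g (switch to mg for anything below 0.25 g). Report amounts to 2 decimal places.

L-leucine 3.06 g; zinc sulfate heptahydrate 24.26 mg; casitone 8.38 g; ammonium sulfate 5.58 g; monopotassium phosphate 8.69 g; EDTA disodium salt 55.84 mg; mannitol 106.79 g

Ratio of target to recipe volume: 3490 / 1000 = 3.49.
L-leucine: 0.876 g × (3490 mL / 1000 mL) = 3.06 g
zinc sulfate heptahydrate: 6.95 mg × (3490 mL / 1000 mL) = 24.26 mg
casitone: 2.4 g × (3490 mL / 1000 mL) = 8.38 g
ammonium sulfate: 1.6 g × (3490 mL / 1000 mL) = 5.58 g
monopotassium phosphate: 2.49 g × (3490 mL / 1000 mL) = 8.69 g
EDTA disodium salt: 16 mg × (3490 mL / 1000 mL) = 55.84 mg
mannitol: 30.6 g × (3490 mL / 1000 mL) = 106.79 g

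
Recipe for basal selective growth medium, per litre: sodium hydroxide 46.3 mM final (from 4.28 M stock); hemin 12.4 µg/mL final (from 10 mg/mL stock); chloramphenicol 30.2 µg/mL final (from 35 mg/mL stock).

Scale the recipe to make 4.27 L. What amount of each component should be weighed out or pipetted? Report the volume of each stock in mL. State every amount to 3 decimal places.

sodium hydroxide 46.192 mL; hemin 5.295 mL; chloramphenicol 3.684 mL

Scale factor relative to 1 L: 4.27.
sodium hydroxide: C1V1 = C2V2 → 46.3 mM × 4270 mL ÷ 4280 mM = 46.192 mL
hemin: V = C2·V2/C1 = 12.4 µg/mL × 4270 mL ÷ 10000 µg/mL = 5.295 mL
chloramphenicol: C1V1 = C2V2 → 30.2 µg/mL × 4270 mL ÷ 35000 µg/mL = 3.684 mL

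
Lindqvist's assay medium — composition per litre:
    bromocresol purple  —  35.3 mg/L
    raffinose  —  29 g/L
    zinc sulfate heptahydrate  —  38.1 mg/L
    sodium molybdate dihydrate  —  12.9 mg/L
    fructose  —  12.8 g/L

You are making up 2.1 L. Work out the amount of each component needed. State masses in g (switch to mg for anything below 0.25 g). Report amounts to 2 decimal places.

Scale factor relative to 1 L: 2.1.
bromocresol purple: 35.3 mg/L × 2.1 L = 74.13 mg
raffinose: 29 g/L × 2.1 L = 60.90 g
zinc sulfate heptahydrate: 38.1 mg/L × 2.1 L = 80.01 mg
sodium molybdate dihydrate: 12.9 mg/L × 2.1 L = 27.09 mg
fructose: 12.8 g/L × 2.1 L = 26.88 g

bromocresol purple 74.13 mg; raffinose 60.90 g; zinc sulfate heptahydrate 80.01 mg; sodium molybdate dihydrate 27.09 mg; fructose 26.88 g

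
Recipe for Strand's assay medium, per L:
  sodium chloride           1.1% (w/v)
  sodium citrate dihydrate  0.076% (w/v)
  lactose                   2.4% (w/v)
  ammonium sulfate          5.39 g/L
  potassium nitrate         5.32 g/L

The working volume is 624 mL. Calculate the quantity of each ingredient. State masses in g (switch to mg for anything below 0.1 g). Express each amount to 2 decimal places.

Working volume: 624 mL = 0.624 L.
sodium chloride: 1.1% w/v = 11 g/L → 11 × 0.624 L = 6.86 g
sodium citrate dihydrate: 0.076% w/v = 0.76 g/L → 0.76 × 0.624 L = 0.47 g
lactose: 2.4 g per 100 mL × 624 mL ÷ 100 = 14.98 g
ammonium sulfate: 5.39 g/L × 0.624 L = 3.36 g
potassium nitrate: 5.32 g/L × 0.624 L = 3.32 g

sodium chloride 6.86 g; sodium citrate dihydrate 0.47 g; lactose 14.98 g; ammonium sulfate 3.36 g; potassium nitrate 3.32 g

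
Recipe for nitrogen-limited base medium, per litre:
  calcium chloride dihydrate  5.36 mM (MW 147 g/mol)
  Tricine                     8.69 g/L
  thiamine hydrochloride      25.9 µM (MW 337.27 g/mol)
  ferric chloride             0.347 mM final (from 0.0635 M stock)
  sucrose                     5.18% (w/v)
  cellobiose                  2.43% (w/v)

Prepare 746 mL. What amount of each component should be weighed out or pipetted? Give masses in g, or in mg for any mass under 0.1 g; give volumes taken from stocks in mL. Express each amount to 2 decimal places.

Target volume = 746 mL = 0.746 L.
calcium chloride dihydrate: 5.36 mmol/L × 147 g/mol × 0.746 L ÷ 1000 = 0.59 g
Tricine: 8.69 g/L × 0.746 L = 6.48 g
thiamine hydrochloride: 25.9 µmol/L × 337.27 g/mol × 0.746 L ÷ 1000 = 6.52 mg
ferric chloride: dilute stock: 0.347 mM × 746 mL ÷ 63.5 mM = 4.08 mL
sucrose: 5.18% w/v = 51.8 g/L → 51.8 × 0.746 L = 38.64 g
cellobiose: 2.43 g per 100 mL × 746 mL ÷ 100 = 18.13 g

calcium chloride dihydrate 0.59 g; Tricine 6.48 g; thiamine hydrochloride 6.52 mg; ferric chloride 4.08 mL; sucrose 38.64 g; cellobiose 18.13 g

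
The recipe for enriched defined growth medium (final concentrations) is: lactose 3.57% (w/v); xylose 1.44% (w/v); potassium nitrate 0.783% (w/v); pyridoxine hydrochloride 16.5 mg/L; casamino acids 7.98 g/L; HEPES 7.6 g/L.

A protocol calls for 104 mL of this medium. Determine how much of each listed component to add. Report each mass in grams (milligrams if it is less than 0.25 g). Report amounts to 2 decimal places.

lactose 3.71 g; xylose 1.50 g; potassium nitrate 0.81 g; pyridoxine hydrochloride 1.72 mg; casamino acids 0.83 g; HEPES 0.79 g

Scale factor relative to 1 L: 0.104.
lactose: 3.57% w/v = 35.7 g/L → 35.7 × 0.104 L = 3.71 g
xylose: 1.44 g per 100 mL × 104 mL ÷ 100 = 1.50 g
potassium nitrate: 0.783 g per 100 mL × 104 mL ÷ 100 = 0.81 g
pyridoxine hydrochloride: 16.5 mg/L × 0.104 L = 1.72 mg
casamino acids: 7.98 g/L × 0.104 L = 0.83 g
HEPES: 7.6 g/L × 0.104 L = 0.79 g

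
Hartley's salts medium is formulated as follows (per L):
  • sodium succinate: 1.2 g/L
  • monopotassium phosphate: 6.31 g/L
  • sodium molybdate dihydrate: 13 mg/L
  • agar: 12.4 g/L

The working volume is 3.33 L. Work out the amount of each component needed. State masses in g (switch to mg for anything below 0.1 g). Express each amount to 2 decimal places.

sodium succinate 4.00 g; monopotassium phosphate 21.01 g; sodium molybdate dihydrate 43.29 mg; agar 41.29 g

Scale factor relative to 1 L: 3.33.
sodium succinate: 1.2 g/L × 3.33 L = 4.00 g
monopotassium phosphate: 6.31 g/L × 3.33 L = 21.01 g
sodium molybdate dihydrate: 13 mg/L × 3.33 L = 43.29 mg
agar: 12.4 g/L × 3.33 L = 41.29 g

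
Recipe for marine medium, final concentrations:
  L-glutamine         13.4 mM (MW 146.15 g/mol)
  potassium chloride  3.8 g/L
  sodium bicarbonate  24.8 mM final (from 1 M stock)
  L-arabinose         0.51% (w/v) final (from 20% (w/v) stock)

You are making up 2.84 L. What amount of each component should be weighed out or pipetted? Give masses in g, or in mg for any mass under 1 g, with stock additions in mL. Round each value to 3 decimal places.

L-glutamine 5.562 g; potassium chloride 10.792 g; sodium bicarbonate 70.432 mL; L-arabinose 72.420 mL

Working volume: 2.84 L.
L-glutamine: 13.4 mmol/L × 146.15 g/mol × 2.84 L ÷ 1000 = 5.562 g
potassium chloride: 3.8 g/L × 2.84 L = 10.792 g
sodium bicarbonate: dilute stock: 24.8 mM × 2840 mL ÷ 1000 mM = 70.432 mL
L-arabinose: V = C2·V2/C1 = 0.51% ÷ 20% × 2840 mL = 72.420 mL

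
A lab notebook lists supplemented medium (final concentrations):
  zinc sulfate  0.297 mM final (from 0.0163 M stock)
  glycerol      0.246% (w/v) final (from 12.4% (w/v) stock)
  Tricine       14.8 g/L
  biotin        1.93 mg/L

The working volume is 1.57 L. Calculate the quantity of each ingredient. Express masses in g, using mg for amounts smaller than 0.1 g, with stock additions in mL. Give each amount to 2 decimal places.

zinc sulfate 28.61 mL; glycerol 31.15 mL; Tricine 23.24 g; biotin 3.03 mg

Scale factor relative to 1 L: 1.57.
zinc sulfate: dilute stock: 0.297 mM × 1570 mL ÷ 16.3 mM = 28.61 mL
glycerol: C1V1 = C2V2 → 0.246% ÷ 12.4% × 1570 mL = 31.15 mL
Tricine: 14.8 g/L × 1.57 L = 23.24 g
biotin: 1.93 mg/L × 1.57 L = 3.03 mg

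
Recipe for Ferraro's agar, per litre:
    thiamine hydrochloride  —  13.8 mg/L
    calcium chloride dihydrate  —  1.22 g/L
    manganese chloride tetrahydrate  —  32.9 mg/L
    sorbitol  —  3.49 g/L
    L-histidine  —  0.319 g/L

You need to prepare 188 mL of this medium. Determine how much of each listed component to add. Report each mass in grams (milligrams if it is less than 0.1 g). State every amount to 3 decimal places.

Scale factor relative to 1 L: 0.188.
thiamine hydrochloride: 13.8 mg/L × 0.188 L = 2.594 mg
calcium chloride dihydrate: 1.22 g/L × 0.188 L = 0.229 g
manganese chloride tetrahydrate: 32.9 mg/L × 0.188 L = 6.185 mg
sorbitol: 3.49 g/L × 0.188 L = 0.656 g
L-histidine: 0.319 g/L × 0.188 L = 0.059972 g = 59.972 mg

thiamine hydrochloride 2.594 mg; calcium chloride dihydrate 0.229 g; manganese chloride tetrahydrate 6.185 mg; sorbitol 0.656 g; L-histidine 59.972 mg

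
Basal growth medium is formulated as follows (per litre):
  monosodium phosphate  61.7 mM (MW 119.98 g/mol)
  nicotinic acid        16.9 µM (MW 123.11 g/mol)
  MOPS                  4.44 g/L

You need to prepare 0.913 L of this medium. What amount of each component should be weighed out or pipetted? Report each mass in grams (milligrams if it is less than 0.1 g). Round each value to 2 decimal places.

Working volume: 0.913 L.
monosodium phosphate: 61.7 mmol/L × 119.98 g/mol × 0.913 L ÷ 1000 = 6.76 g
nicotinic acid: 16.9 µmol/L × 123.11 g/mol × 0.913 L ÷ 1000 = 1.90 mg
MOPS: 4.44 g/L × 0.913 L = 4.05 g

monosodium phosphate 6.76 g; nicotinic acid 1.90 mg; MOPS 4.05 g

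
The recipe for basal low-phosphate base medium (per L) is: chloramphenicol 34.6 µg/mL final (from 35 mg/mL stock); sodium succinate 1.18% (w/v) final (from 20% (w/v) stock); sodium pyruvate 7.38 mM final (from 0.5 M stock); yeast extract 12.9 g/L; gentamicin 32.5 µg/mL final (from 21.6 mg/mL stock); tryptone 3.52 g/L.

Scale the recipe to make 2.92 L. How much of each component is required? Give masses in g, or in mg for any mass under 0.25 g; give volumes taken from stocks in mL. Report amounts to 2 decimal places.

chloramphenicol 2.89 mL; sodium succinate 172.28 mL; sodium pyruvate 43.10 mL; yeast extract 37.67 g; gentamicin 4.39 mL; tryptone 10.28 g

Scale factor relative to 1 L: 2.92.
chloramphenicol: V = C2·V2/C1 = 34.6 µg/mL × 2920 mL ÷ 35000 µg/mL = 2.89 mL
sodium succinate: dilute stock: 1.18% ÷ 20% × 2920 mL = 172.28 mL
sodium pyruvate: dilute stock: 7.38 mM × 2920 mL ÷ 500 mM = 43.10 mL
yeast extract: 12.9 g/L × 2.92 L = 37.67 g
gentamicin: C1V1 = C2V2 → 32.5 µg/mL × 2920 mL ÷ 21600 µg/mL = 4.39 mL
tryptone: 3.52 g/L × 2.92 L = 10.28 g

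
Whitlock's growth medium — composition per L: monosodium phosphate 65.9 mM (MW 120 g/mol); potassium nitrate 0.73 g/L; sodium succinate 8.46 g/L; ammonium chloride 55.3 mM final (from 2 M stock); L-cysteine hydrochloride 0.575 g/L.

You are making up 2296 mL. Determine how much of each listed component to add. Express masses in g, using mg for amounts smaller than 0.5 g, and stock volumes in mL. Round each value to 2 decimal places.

Scale factor relative to 1 L: 2.296.
monosodium phosphate: 65.9 mmol/L × 120 g/mol × 2.296 L ÷ 1000 = 18.16 g
potassium nitrate: 0.73 g/L × 2.296 L = 1.68 g
sodium succinate: 8.46 g/L × 2.296 L = 19.42 g
ammonium chloride: V = C2·V2/C1 = 55.3 mM × 2296 mL ÷ 2000 mM = 63.48 mL
L-cysteine hydrochloride: 0.575 g/L × 2.296 L = 1.32 g

monosodium phosphate 18.16 g; potassium nitrate 1.68 g; sodium succinate 19.42 g; ammonium chloride 63.48 mL; L-cysteine hydrochloride 1.32 g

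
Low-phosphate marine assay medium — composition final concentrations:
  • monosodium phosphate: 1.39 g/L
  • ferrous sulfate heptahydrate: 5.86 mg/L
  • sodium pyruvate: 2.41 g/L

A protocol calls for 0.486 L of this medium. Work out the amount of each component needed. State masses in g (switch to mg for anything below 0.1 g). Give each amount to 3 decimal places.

monosodium phosphate 0.676 g; ferrous sulfate heptahydrate 2.848 mg; sodium pyruvate 1.171 g

Working volume: 0.486 L.
monosodium phosphate: 1.39 g/L × 0.486 L = 0.676 g
ferrous sulfate heptahydrate: 5.86 mg/L × 0.486 L = 2.848 mg
sodium pyruvate: 2.41 g/L × 0.486 L = 1.171 g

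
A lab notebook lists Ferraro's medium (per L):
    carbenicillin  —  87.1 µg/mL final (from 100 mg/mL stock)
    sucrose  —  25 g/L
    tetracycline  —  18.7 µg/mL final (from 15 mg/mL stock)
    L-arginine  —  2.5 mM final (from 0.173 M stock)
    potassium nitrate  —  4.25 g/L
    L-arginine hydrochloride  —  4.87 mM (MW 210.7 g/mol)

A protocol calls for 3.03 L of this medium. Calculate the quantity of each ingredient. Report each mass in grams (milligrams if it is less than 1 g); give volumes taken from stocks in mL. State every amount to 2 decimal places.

carbenicillin 2.64 mL; sucrose 75.75 g; tetracycline 3.78 mL; L-arginine 43.79 mL; potassium nitrate 12.88 g; L-arginine hydrochloride 3.11 g

Working volume: 3.03 L.
carbenicillin: C1V1 = C2V2 → 87.1 µg/mL × 3030 mL ÷ 100000 µg/mL = 2.64 mL
sucrose: 25 g/L × 3.03 L = 75.75 g
tetracycline: V = C2·V2/C1 = 18.7 µg/mL × 3030 mL ÷ 15000 µg/mL = 3.78 mL
L-arginine: dilute stock: 2.5 mM × 3030 mL ÷ 173 mM = 43.79 mL
potassium nitrate: 4.25 g/L × 3.03 L = 12.88 g
L-arginine hydrochloride: 4.87 mmol/L × 210.7 g/mol × 3.03 L ÷ 1000 = 3.11 g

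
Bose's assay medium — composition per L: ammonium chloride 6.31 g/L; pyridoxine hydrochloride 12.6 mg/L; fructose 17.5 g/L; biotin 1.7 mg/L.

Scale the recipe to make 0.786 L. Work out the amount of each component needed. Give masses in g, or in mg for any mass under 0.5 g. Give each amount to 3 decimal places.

Working volume: 0.786 L.
ammonium chloride: 6.31 g/L × 0.786 L = 4.960 g
pyridoxine hydrochloride: 12.6 mg/L × 0.786 L = 9.904 mg
fructose: 17.5 g/L × 0.786 L = 13.755 g
biotin: 1.7 mg/L × 0.786 L = 1.336 mg

ammonium chloride 4.960 g; pyridoxine hydrochloride 9.904 mg; fructose 13.755 g; biotin 1.336 mg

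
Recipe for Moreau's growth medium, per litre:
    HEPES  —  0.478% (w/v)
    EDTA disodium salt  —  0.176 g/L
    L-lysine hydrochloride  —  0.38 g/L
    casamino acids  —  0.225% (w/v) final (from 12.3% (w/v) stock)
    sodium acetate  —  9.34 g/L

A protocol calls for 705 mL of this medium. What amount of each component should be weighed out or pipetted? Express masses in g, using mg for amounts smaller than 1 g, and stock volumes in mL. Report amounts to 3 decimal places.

HEPES 3.370 g; EDTA disodium salt 124.080 mg; L-lysine hydrochloride 267.900 mg; casamino acids 12.896 mL; sodium acetate 6.585 g

Scale factor relative to 1 L: 0.705.
HEPES: 0.478 g per 100 mL × 705 mL ÷ 100 = 3.370 g
EDTA disodium salt: 0.176 g/L × 0.705 L = 0.12408 g = 124.080 mg
L-lysine hydrochloride: 0.38 g/L × 0.705 L = 0.2679 g = 267.900 mg
casamino acids: dilute stock: 0.225% ÷ 12.3% × 705 mL = 12.896 mL
sodium acetate: 9.34 g/L × 0.705 L = 6.585 g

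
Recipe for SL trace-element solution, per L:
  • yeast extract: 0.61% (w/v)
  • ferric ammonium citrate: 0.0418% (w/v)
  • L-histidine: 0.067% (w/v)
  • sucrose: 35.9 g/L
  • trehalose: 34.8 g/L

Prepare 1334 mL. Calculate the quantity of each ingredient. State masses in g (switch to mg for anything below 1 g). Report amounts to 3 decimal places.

yeast extract 8.137 g; ferric ammonium citrate 557.612 mg; L-histidine 893.780 mg; sucrose 47.891 g; trehalose 46.423 g

Target volume = 1334 mL = 1.334 L.
yeast extract: 0.61% w/v = 6.1 g/L → 6.1 × 1.334 L = 8.137 g
ferric ammonium citrate: 0.0418 g per 100 mL × 1334 mL ÷ 100 = 0.557612 g = 557.612 mg
L-histidine: 0.067 g per 100 mL × 1334 mL ÷ 100 = 0.89378 g = 893.780 mg
sucrose: 35.9 g/L × 1.334 L = 47.891 g
trehalose: 34.8 g/L × 1.334 L = 46.423 g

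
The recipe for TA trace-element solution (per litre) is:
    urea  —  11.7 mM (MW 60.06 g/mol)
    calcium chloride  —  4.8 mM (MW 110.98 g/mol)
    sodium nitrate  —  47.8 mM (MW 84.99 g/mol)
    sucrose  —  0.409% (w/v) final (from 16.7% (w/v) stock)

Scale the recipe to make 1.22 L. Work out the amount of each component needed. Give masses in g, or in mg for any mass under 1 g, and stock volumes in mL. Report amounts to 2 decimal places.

Scale factor relative to 1 L: 1.22.
urea: 11.7 mmol/L × 60.06 mg/mmol × 1.22 L = 857.30 mg
calcium chloride: 4.8 mmol/L × 110.98 mg/mmol × 1.22 L = 649.90 mg
sodium nitrate: 47.8 mmol/L × 84.99 g/mol × 1.22 L ÷ 1000 = 4.96 g
sucrose: C1V1 = C2V2 → 0.409% ÷ 16.7% × 1220 mL = 29.88 mL

urea 857.30 mg; calcium chloride 649.90 mg; sodium nitrate 4.96 g; sucrose 29.88 mL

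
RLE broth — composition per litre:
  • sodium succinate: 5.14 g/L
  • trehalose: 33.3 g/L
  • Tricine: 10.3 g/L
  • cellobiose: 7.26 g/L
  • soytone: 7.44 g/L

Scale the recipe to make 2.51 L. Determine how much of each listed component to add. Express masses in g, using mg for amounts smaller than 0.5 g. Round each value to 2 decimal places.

sodium succinate 12.90 g; trehalose 83.58 g; Tricine 25.85 g; cellobiose 18.22 g; soytone 18.67 g

Scale factor relative to 1 L: 2.51.
sodium succinate: 5.14 g/L × 2.51 L = 12.90 g
trehalose: 33.3 g/L × 2.51 L = 83.58 g
Tricine: 10.3 g/L × 2.51 L = 25.85 g
cellobiose: 7.26 g/L × 2.51 L = 18.22 g
soytone: 7.44 g/L × 2.51 L = 18.67 g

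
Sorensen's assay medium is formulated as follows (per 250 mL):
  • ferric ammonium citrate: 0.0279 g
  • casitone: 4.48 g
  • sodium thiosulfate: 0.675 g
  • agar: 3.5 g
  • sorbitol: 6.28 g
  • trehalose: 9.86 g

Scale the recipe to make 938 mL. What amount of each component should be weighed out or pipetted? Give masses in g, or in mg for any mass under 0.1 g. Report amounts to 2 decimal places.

Scale factor = 938 mL / 250 mL = 3.752.
ferric ammonium citrate: 0.0279 g × (938 mL / 250 mL) = 0.10 g
casitone: 4.48 g × (938 mL / 250 mL) = 16.81 g
sodium thiosulfate: 0.675 g × (938 mL / 250 mL) = 2.53 g
agar: 3.5 g × (938 mL / 250 mL) = 13.13 g
sorbitol: 6.28 g × (938 mL / 250 mL) = 23.56 g
trehalose: 9.86 g × (938 mL / 250 mL) = 36.99 g

ferric ammonium citrate 0.10 g; casitone 16.81 g; sodium thiosulfate 2.53 g; agar 13.13 g; sorbitol 23.56 g; trehalose 36.99 g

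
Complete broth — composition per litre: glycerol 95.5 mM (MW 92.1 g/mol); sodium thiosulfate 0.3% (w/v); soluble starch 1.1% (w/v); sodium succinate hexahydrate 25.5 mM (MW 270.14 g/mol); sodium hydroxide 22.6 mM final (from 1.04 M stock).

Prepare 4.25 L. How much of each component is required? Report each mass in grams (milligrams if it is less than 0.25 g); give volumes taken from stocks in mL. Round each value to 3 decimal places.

Working volume: 4.25 L.
glycerol: 95.5 mmol/L × 92.1 g/mol × 4.25 L ÷ 1000 = 37.381 g
sodium thiosulfate: 0.3% w/v = 3 g/L → 3 × 4.25 L = 12.750 g
soluble starch: 1.1% w/v = 11 g/L → 11 × 4.25 L = 46.750 g
sodium succinate hexahydrate: 25.5 mmol/L × 270.14 g/mol × 4.25 L ÷ 1000 = 29.276 g
sodium hydroxide: dilute stock: 22.6 mM × 4250 mL ÷ 1040 mM = 92.356 mL

glycerol 37.381 g; sodium thiosulfate 12.750 g; soluble starch 46.750 g; sodium succinate hexahydrate 29.276 g; sodium hydroxide 92.356 mL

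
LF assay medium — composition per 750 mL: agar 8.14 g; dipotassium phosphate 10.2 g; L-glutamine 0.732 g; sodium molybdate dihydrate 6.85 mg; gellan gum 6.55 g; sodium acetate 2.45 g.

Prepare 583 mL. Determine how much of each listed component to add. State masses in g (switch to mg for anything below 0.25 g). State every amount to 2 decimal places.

Scale factor = 583 mL / 750 mL = 0.777333.
agar: 8.14 g × (583 mL / 750 mL) = 6.33 g
dipotassium phosphate: 10.2 g × (583 mL / 750 mL) = 7.93 g
L-glutamine: 0.732 g × (583 mL / 750 mL) = 0.57 g
sodium molybdate dihydrate: 6.85 mg × (583 mL / 750 mL) = 5.32 mg
gellan gum: 6.55 g × (583 mL / 750 mL) = 5.09 g
sodium acetate: 2.45 g × (583 mL / 750 mL) = 1.90 g

agar 6.33 g; dipotassium phosphate 7.93 g; L-glutamine 0.57 g; sodium molybdate dihydrate 5.32 mg; gellan gum 5.09 g; sodium acetate 1.90 g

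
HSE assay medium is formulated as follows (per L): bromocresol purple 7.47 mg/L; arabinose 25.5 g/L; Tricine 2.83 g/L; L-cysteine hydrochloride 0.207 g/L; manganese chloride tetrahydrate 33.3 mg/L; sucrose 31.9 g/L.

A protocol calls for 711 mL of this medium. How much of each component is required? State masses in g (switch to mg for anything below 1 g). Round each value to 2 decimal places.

Scale factor relative to 1 L: 0.711.
bromocresol purple: 7.47 mg/L × 0.711 L = 5.31 mg
arabinose: 25.5 g/L × 0.711 L = 18.13 g
Tricine: 2.83 g/L × 0.711 L = 2.01 g
L-cysteine hydrochloride: 0.207 g/L × 0.711 L = 0.147177 g = 147.18 mg
manganese chloride tetrahydrate: 33.3 mg/L × 0.711 L = 23.68 mg
sucrose: 31.9 g/L × 0.711 L = 22.68 g

bromocresol purple 5.31 mg; arabinose 18.13 g; Tricine 2.01 g; L-cysteine hydrochloride 147.18 mg; manganese chloride tetrahydrate 23.68 mg; sucrose 22.68 g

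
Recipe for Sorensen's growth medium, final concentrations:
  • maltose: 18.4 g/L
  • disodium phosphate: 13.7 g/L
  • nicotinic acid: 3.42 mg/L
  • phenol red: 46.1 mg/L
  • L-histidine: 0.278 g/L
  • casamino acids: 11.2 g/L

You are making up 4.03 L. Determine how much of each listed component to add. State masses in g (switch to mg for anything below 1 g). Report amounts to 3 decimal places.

maltose 74.152 g; disodium phosphate 55.211 g; nicotinic acid 13.783 mg; phenol red 185.783 mg; L-histidine 1.120 g; casamino acids 45.136 g

Scale factor relative to 1 L: 4.03.
maltose: 18.4 g/L × 4.03 L = 74.152 g
disodium phosphate: 13.7 g/L × 4.03 L = 55.211 g
nicotinic acid: 3.42 mg/L × 4.03 L = 13.783 mg
phenol red: 46.1 mg/L × 4.03 L = 185.783 mg
L-histidine: 0.278 g/L × 4.03 L = 1.120 g
casamino acids: 11.2 g/L × 4.03 L = 45.136 g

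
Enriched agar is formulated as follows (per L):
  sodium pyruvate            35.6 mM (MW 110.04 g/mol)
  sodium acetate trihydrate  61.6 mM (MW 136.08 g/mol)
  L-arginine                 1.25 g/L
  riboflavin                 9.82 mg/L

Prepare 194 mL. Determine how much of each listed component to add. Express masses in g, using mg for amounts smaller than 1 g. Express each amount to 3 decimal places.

Target volume = 194 mL = 0.194 L.
sodium pyruvate: 35.6 mmol/L × 110.04 mg/mmol × 0.194 L = 759.980 mg
sodium acetate trihydrate: 61.6 mmol/L × 136.08 g/mol × 0.194 L ÷ 1000 = 1.626 g
L-arginine: 1.25 g/L × 0.194 L = 0.2425 g = 242.500 mg
riboflavin: 9.82 mg/L × 0.194 L = 1.905 mg

sodium pyruvate 759.980 mg; sodium acetate trihydrate 1.626 g; L-arginine 242.500 mg; riboflavin 1.905 mg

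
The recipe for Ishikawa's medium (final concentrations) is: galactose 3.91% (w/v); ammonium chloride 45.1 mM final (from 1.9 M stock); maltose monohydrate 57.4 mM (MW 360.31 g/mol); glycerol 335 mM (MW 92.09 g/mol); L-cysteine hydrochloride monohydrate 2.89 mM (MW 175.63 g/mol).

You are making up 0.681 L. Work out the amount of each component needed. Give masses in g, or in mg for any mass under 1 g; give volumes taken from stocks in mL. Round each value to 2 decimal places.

galactose 26.63 g; ammonium chloride 16.16 mL; maltose monohydrate 14.08 g; glycerol 21.01 g; L-cysteine hydrochloride monohydrate 345.66 mg

Working volume: 0.681 L.
galactose: 3.91 g per 100 mL × 681 mL ÷ 100 = 26.63 g
ammonium chloride: C1V1 = C2V2 → 45.1 mM × 681 mL ÷ 1900 mM = 16.16 mL
maltose monohydrate: 57.4 mmol/L × 360.31 g/mol × 0.681 L ÷ 1000 = 14.08 g
glycerol: 335 mmol/L × 92.09 g/mol × 0.681 L ÷ 1000 = 21.01 g
L-cysteine hydrochloride monohydrate: 2.89 mmol/L × 175.63 mg/mmol × 0.681 L = 345.66 mg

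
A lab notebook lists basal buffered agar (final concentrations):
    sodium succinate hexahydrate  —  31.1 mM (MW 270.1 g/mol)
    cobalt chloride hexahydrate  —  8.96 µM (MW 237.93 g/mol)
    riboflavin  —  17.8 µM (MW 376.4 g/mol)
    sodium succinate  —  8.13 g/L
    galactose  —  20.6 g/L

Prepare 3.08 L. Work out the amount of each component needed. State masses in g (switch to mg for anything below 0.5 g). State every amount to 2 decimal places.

Scale factor relative to 1 L: 3.08.
sodium succinate hexahydrate: 31.1 mmol/L × 270.1 g/mol × 3.08 L ÷ 1000 = 25.87 g
cobalt chloride hexahydrate: 8.96 µmol/L × 237.93 g/mol × 3.08 L ÷ 1000 = 6.57 mg
riboflavin: 17.8 µmol/L × 376.4 g/mol × 3.08 L ÷ 1000 = 20.64 mg
sodium succinate: 8.13 g/L × 3.08 L = 25.04 g
galactose: 20.6 g/L × 3.08 L = 63.45 g

sodium succinate hexahydrate 25.87 g; cobalt chloride hexahydrate 6.57 mg; riboflavin 20.64 mg; sodium succinate 25.04 g; galactose 63.45 g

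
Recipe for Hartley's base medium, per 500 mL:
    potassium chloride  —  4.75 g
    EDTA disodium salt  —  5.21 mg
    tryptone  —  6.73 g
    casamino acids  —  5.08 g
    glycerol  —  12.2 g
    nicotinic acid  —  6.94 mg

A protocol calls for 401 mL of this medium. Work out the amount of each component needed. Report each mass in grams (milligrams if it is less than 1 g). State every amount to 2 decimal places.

potassium chloride 3.81 g; EDTA disodium salt 4.18 mg; tryptone 5.40 g; casamino acids 4.07 g; glycerol 9.78 g; nicotinic acid 5.57 mg

Ratio of target to recipe volume: 401 / 500 = 0.802.
potassium chloride: 4.75 g × (401 mL / 500 mL) = 3.81 g
EDTA disodium salt: 5.21 mg × (401 mL / 500 mL) = 4.18 mg
tryptone: 6.73 g × (401 mL / 500 mL) = 5.40 g
casamino acids: 5.08 g × (401 mL / 500 mL) = 4.07 g
glycerol: 12.2 g × (401 mL / 500 mL) = 9.78 g
nicotinic acid: 6.94 mg × (401 mL / 500 mL) = 5.57 mg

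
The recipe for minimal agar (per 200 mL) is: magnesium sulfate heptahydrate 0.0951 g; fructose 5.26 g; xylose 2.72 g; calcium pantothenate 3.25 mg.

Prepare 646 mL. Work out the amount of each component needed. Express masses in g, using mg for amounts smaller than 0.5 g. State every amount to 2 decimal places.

magnesium sulfate heptahydrate 307.17 mg; fructose 16.99 g; xylose 8.79 g; calcium pantothenate 10.50 mg

Ratio of target to recipe volume: 646 / 200 = 3.23.
magnesium sulfate heptahydrate: 0.0951 g × (646 mL / 200 mL) = 0.307173 g = 307.17 mg
fructose: 5.26 g × (646 mL / 200 mL) = 16.99 g
xylose: 2.72 g × (646 mL / 200 mL) = 8.79 g
calcium pantothenate: 3.25 mg × (646 mL / 200 mL) = 10.50 mg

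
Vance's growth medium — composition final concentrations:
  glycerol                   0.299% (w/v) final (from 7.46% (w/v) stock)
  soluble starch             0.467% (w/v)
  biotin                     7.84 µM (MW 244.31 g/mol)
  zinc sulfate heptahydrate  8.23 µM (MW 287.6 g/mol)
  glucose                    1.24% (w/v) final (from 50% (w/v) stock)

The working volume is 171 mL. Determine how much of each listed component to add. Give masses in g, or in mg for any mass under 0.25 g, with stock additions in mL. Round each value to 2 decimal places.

Working volume: 171 mL = 0.171 L.
glycerol: dilute stock: 0.299% ÷ 7.46% × 171 mL = 6.85 mL
soluble starch: 0.467 g per 100 mL × 171 mL ÷ 100 = 0.80 g
biotin: 7.84 µmol/L × 244.31 g/mol × 0.171 L ÷ 1000 = 0.33 mg
zinc sulfate heptahydrate: 8.23 µmol/L × 287.6 g/mol × 0.171 L ÷ 1000 = 0.40 mg
glucose: C1V1 = C2V2 → 1.24% ÷ 50% × 171 mL = 4.24 mL

glycerol 6.85 mL; soluble starch 0.80 g; biotin 0.33 mg; zinc sulfate heptahydrate 0.40 mg; glucose 4.24 mL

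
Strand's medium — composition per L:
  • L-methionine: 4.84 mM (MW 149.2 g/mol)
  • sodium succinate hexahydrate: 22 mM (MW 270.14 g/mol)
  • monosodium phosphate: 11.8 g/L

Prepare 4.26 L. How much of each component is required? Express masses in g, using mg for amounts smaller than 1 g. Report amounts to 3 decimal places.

L-methionine 3.076 g; sodium succinate hexahydrate 25.318 g; monosodium phosphate 50.268 g

Working volume: 4.26 L.
L-methionine: 4.84 mmol/L × 149.2 g/mol × 4.26 L ÷ 1000 = 3.076 g
sodium succinate hexahydrate: 22 mmol/L × 270.14 g/mol × 4.26 L ÷ 1000 = 25.318 g
monosodium phosphate: 11.8 g/L × 4.26 L = 50.268 g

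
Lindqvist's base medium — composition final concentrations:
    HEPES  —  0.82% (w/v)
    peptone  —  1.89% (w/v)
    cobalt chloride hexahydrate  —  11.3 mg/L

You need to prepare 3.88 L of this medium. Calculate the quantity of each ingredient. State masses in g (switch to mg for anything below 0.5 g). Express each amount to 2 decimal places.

Scale factor relative to 1 L: 3.88.
HEPES: 0.82% w/v = 8.2 g/L → 8.2 × 3.88 L = 31.82 g
peptone: 1.89 g per 100 mL × 3880 mL ÷ 100 = 73.33 g
cobalt chloride hexahydrate: 11.3 mg/L × 3.88 L = 43.84 mg

HEPES 31.82 g; peptone 73.33 g; cobalt chloride hexahydrate 43.84 mg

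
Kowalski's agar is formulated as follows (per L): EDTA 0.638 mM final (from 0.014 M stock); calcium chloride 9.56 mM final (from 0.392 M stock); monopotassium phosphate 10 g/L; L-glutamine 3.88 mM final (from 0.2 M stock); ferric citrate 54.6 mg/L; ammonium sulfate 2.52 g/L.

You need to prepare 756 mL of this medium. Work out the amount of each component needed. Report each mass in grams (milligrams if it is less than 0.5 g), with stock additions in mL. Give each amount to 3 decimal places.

Working volume: 756 mL = 0.756 L.
EDTA: dilute stock: 0.638 mM × 756 mL ÷ 14 mM = 34.452 mL
calcium chloride: C1V1 = C2V2 → 9.56 mM × 756 mL ÷ 392 mM = 18.437 mL
monopotassium phosphate: 10 g/L × 0.756 L = 7.560 g
L-glutamine: dilute stock: 3.88 mM × 756 mL ÷ 200 mM = 14.666 mL
ferric citrate: 54.6 mg/L × 0.756 L = 41.278 mg
ammonium sulfate: 2.52 g/L × 0.756 L = 1.905 g

EDTA 34.452 mL; calcium chloride 18.437 mL; monopotassium phosphate 7.560 g; L-glutamine 14.666 mL; ferric citrate 41.278 mg; ammonium sulfate 1.905 g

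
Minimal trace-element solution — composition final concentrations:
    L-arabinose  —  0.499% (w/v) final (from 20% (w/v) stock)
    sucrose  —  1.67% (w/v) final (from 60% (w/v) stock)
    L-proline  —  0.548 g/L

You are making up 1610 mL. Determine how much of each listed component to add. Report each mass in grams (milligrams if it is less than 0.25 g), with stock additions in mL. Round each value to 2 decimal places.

Scale factor relative to 1 L: 1.61.
L-arabinose: dilute stock: 0.499% ÷ 20% × 1610 mL = 40.17 mL
sucrose: V = C2·V2/C1 = 1.67% ÷ 60% × 1610 mL = 44.81 mL
L-proline: 0.548 g/L × 1.61 L = 0.88 g

L-arabinose 40.17 mL; sucrose 44.81 mL; L-proline 0.88 g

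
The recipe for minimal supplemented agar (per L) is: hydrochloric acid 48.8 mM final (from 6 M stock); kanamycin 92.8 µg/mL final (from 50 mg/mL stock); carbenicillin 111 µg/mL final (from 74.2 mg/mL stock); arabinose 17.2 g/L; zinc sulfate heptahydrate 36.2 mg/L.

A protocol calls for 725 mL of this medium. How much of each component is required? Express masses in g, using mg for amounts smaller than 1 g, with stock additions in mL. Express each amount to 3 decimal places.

Working volume: 725 mL = 0.725 L.
hydrochloric acid: C1V1 = C2V2 → 48.8 mM × 725 mL ÷ 6000 mM = 5.897 mL
kanamycin: V = C2·V2/C1 = 92.8 µg/mL × 725 mL ÷ 50000 µg/mL = 1.346 mL
carbenicillin: V = C2·V2/C1 = 111 µg/mL × 725 mL ÷ 74200 µg/mL = 1.085 mL
arabinose: 17.2 g/L × 0.725 L = 12.470 g
zinc sulfate heptahydrate: 36.2 mg/L × 0.725 L = 26.245 mg

hydrochloric acid 5.897 mL; kanamycin 1.346 mL; carbenicillin 1.085 mL; arabinose 12.470 g; zinc sulfate heptahydrate 26.245 mg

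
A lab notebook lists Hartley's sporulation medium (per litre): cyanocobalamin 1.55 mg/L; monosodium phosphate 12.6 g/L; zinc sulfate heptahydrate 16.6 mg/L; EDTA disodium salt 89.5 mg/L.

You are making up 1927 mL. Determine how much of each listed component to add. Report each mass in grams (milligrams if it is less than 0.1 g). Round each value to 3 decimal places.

cyanocobalamin 2.987 mg; monosodium phosphate 24.280 g; zinc sulfate heptahydrate 31.988 mg; EDTA disodium salt 0.172 g

Working volume: 1927 mL = 1.927 L.
cyanocobalamin: 1.55 mg/L × 1.927 L = 2.987 mg
monosodium phosphate: 12.6 g/L × 1.927 L = 24.280 g
zinc sulfate heptahydrate: 16.6 mg/L × 1.927 L = 31.988 mg
EDTA disodium salt: 89.5 mg/L × 1.927 L = 172.466 mg = 0.172 g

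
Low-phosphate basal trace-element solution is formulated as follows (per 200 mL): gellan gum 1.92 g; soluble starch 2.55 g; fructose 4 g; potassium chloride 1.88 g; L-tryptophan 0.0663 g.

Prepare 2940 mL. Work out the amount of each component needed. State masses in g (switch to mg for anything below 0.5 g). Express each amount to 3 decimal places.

Scale factor = 2940 mL / 200 mL = 14.7.
gellan gum: 1.92 g × (2940 mL / 200 mL) = 28.224 g
soluble starch: 2.55 g × (2940 mL / 200 mL) = 37.485 g
fructose: 4 g × (2940 mL / 200 mL) = 58.800 g
potassium chloride: 1.88 g × (2940 mL / 200 mL) = 27.636 g
L-tryptophan: 0.0663 g × (2940 mL / 200 mL) = 0.975 g

gellan gum 28.224 g; soluble starch 37.485 g; fructose 58.800 g; potassium chloride 27.636 g; L-tryptophan 0.975 g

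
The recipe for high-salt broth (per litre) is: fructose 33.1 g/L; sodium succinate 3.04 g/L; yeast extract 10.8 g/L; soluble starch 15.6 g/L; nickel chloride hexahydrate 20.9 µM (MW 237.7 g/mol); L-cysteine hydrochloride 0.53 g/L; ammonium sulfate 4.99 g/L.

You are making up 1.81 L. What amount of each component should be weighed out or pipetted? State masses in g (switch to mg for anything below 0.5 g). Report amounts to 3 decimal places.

Scale factor relative to 1 L: 1.81.
fructose: 33.1 g/L × 1.81 L = 59.911 g
sodium succinate: 3.04 g/L × 1.81 L = 5.502 g
yeast extract: 10.8 g/L × 1.81 L = 19.548 g
soluble starch: 15.6 g/L × 1.81 L = 28.236 g
nickel chloride hexahydrate: 20.9 µmol/L × 237.7 g/mol × 1.81 L ÷ 1000 = 8.992 mg
L-cysteine hydrochloride: 0.53 g/L × 1.81 L = 0.959 g
ammonium sulfate: 4.99 g/L × 1.81 L = 9.032 g

fructose 59.911 g; sodium succinate 5.502 g; yeast extract 19.548 g; soluble starch 28.236 g; nickel chloride hexahydrate 8.992 mg; L-cysteine hydrochloride 0.959 g; ammonium sulfate 9.032 g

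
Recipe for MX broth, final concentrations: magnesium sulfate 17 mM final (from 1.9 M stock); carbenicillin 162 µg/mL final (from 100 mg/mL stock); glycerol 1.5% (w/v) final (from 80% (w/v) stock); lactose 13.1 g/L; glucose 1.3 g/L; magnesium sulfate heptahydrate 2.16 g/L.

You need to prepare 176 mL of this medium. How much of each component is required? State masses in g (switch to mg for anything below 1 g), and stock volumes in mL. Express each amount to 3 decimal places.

magnesium sulfate 1.575 mL; carbenicillin 0.285 mL; glycerol 3.300 mL; lactose 2.306 g; glucose 228.800 mg; magnesium sulfate heptahydrate 380.160 mg

Target volume = 176 mL = 0.176 L.
magnesium sulfate: V = C2·V2/C1 = 17 mM × 176 mL ÷ 1900 mM = 1.575 mL
carbenicillin: V = C2·V2/C1 = 162 µg/mL × 176 mL ÷ 100000 µg/mL = 0.285 mL
glycerol: C1V1 = C2V2 → 1.5% ÷ 80% × 176 mL = 3.300 mL
lactose: 13.1 g/L × 0.176 L = 2.306 g
glucose: 1.3 g/L × 0.176 L = 0.2288 g = 228.800 mg
magnesium sulfate heptahydrate: 2.16 g/L × 0.176 L = 0.38016 g = 380.160 mg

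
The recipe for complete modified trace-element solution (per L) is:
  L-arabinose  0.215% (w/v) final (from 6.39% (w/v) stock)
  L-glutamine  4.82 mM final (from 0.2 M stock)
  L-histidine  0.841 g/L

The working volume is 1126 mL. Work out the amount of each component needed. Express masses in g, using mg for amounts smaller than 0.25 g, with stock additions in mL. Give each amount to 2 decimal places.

L-arabinose 37.89 mL; L-glutamine 27.14 mL; L-histidine 0.95 g

Scale factor relative to 1 L: 1.126.
L-arabinose: C1V1 = C2V2 → 0.215% ÷ 6.39% × 1126 mL = 37.89 mL
L-glutamine: V = C2·V2/C1 = 4.82 mM × 1126 mL ÷ 200 mM = 27.14 mL
L-histidine: 0.841 g/L × 1.126 L = 0.95 g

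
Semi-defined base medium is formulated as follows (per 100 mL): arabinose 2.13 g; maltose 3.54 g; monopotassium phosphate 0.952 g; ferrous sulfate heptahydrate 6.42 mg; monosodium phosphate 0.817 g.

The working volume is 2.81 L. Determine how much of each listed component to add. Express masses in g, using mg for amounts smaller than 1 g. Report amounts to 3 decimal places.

Ratio of target to recipe volume: 2810 / 100 = 28.1.
arabinose: 2.13 g × (2810 mL / 100 mL) = 59.853 g
maltose: 3.54 g × (2810 mL / 100 mL) = 99.474 g
monopotassium phosphate: 0.952 g × (2810 mL / 100 mL) = 26.751 g
ferrous sulfate heptahydrate: 6.42 mg × (2810 mL / 100 mL) = 180.402 mg
monosodium phosphate: 0.817 g × (2810 mL / 100 mL) = 22.958 g

arabinose 59.853 g; maltose 99.474 g; monopotassium phosphate 26.751 g; ferrous sulfate heptahydrate 180.402 mg; monosodium phosphate 22.958 g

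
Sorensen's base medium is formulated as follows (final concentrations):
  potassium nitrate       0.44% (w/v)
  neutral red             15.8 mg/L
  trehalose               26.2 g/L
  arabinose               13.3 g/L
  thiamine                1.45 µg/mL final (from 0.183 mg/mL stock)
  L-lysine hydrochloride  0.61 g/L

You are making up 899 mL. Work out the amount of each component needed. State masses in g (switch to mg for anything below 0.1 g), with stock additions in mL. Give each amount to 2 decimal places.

potassium nitrate 3.96 g; neutral red 14.20 mg; trehalose 23.55 g; arabinose 11.96 g; thiamine 7.12 mL; L-lysine hydrochloride 0.55 g

Scale factor relative to 1 L: 0.899.
potassium nitrate: 0.44 g per 100 mL × 899 mL ÷ 100 = 3.96 g
neutral red: 15.8 mg/L × 0.899 L = 14.20 mg
trehalose: 26.2 g/L × 0.899 L = 23.55 g
arabinose: 13.3 g/L × 0.899 L = 11.96 g
thiamine: V = C2·V2/C1 = 1.45 µg/mL × 899 mL ÷ 183 µg/mL = 7.12 mL
L-lysine hydrochloride: 0.61 g/L × 0.899 L = 0.55 g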